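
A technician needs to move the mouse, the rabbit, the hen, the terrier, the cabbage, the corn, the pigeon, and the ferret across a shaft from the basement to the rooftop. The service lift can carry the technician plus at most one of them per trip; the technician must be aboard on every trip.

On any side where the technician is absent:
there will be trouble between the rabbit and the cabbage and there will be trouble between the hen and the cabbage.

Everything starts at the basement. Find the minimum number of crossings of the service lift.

Counting alone: the technician can take at most 1 across per trip to the rooftop, so moving all 8 needs at least 8 loaded trips out, with a return between consecutive ones — at least 15 crossings.
The safety rule pushes this higher. Following every safe sequence of crossings, the most of the 8 that can be at the rooftop as the service lift arrives there on crossing 15 is 7 — never all 8.
So no plan with fewer than 17 crossings exists, and this one achieves 17:
1. Technician goes to the rooftop with the cabbage.  [the basement: the corn, the ferret, the hen, the mouse, the pigeon, the rabbit, the terrier | the rooftop: the cabbage]
2. Technician goes back to the basement alone.  [the basement: the corn, the ferret, the hen, the mouse, the pigeon, the rabbit, the terrier | the rooftop: the cabbage]
3. Technician goes to the rooftop with the mouse.  [the basement: the corn, the ferret, the hen, the pigeon, the rabbit, the terrier | the rooftop: the cabbage, the mouse]
4. Technician goes back to the basement alone.  [the basement: the corn, the ferret, the hen, the pigeon, the rabbit, the terrier | the rooftop: the cabbage, the mouse]
5. Technician goes to the rooftop with the rabbit.  [the basement: the corn, the ferret, the hen, the pigeon, the terrier | the rooftop: the cabbage, the mouse, the rabbit]
6. Technician goes back to the basement with the cabbage.  [the basement: the cabbage, the corn, the ferret, the hen, the pigeon, the terrier | the rooftop: the mouse, the rabbit]
7. Technician goes to the rooftop with the hen.  [the basement: the cabbage, the corn, the ferret, the pigeon, the terrier | the rooftop: the hen, the mouse, the rabbit]
8. Technician goes back to the basement alone.  [the basement: the cabbage, the corn, the ferret, the pigeon, the terrier | the rooftop: the hen, the mouse, the rabbit]
9. Technician goes to the rooftop with the terrier.  [the basement: the cabbage, the corn, the ferret, the pigeon | the rooftop: the hen, the mouse, the rabbit, the terrier]
10. Technician goes back to the basement alone.  [the basement: the cabbage, the corn, the ferret, the pigeon | the rooftop: the hen, the mouse, the rabbit, the terrier]
11. Technician goes to the rooftop with the corn.  [the basement: the cabbage, the ferret, the pigeon | the rooftop: the corn, the hen, the mouse, the rabbit, the terrier]
12. Technician goes back to the basement alone.  [the basement: the cabbage, the ferret, the pigeon | the rooftop: the corn, the hen, the mouse, the rabbit, the terrier]
13. Technician goes to the rooftop with the pigeon.  [the basement: the cabbage, the ferret | the rooftop: the corn, the hen, the mouse, the pigeon, the rabbit, the terrier]
14. Technician goes back to the basement alone.  [the basement: the cabbage, the ferret | the rooftop: the corn, the hen, the mouse, the pigeon, the rabbit, the terrier]
15. Technician goes to the rooftop with the ferret.  [the basement: the cabbage | the rooftop: the corn, the ferret, the hen, the mouse, the pigeon, the rabbit, the terrier]
16. Technician goes back to the basement alone.  [the basement: the cabbage | the rooftop: the corn, the ferret, the hen, the mouse, the pigeon, the rabbit, the terrier]
17. Technician goes to the rooftop with the cabbage.  [the basement: — | the rooftop: the cabbage, the corn, the ferret, the hen, the mouse, the pigeon, the rabbit, the terrier]

17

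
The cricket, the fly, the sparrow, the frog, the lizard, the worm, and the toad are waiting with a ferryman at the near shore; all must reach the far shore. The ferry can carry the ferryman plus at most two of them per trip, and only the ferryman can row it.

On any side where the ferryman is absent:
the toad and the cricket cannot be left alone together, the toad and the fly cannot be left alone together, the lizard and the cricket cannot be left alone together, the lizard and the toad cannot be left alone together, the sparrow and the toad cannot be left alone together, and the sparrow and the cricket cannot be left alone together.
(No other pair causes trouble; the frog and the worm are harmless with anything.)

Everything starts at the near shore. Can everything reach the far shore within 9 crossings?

Counting alone: the ferryman can take at most 2 across per trip to the far shore, so moving all 7 needs at least 4 loaded trips out, with a return between consecutive ones — at least 7 crossings.
The safety rule pushes this higher. Following every safe sequence of crossings, the most of the 7 that can be at the far shore as the ferry arrives there on crossings 7, 9 is 5, 6 respectively — never all 7.
So the move cannot be finished within 9 crossings. (The shortest complete plan takes 11:)
1. Ferryman goes to the far shore with the cricket and the toad.
2. Ferryman goes back to the near shore with the cricket.
3. Ferryman goes to the far shore with the cricket and the fly.
4. Ferryman goes back to the near shore with the toad.
5. Ferryman goes to the far shore with the lizard and the sparrow.
6. Ferryman goes back to the near shore with the cricket.
7. Ferryman goes to the far shore with the cricket and the frog.
8. Ferryman goes back to the near shore with the cricket.
9. Ferryman goes to the far shore with the cricket and the worm.
10. Ferryman goes back to the near shore with the cricket.
11. Ferryman goes to the far shore with the cricket and the toad.

No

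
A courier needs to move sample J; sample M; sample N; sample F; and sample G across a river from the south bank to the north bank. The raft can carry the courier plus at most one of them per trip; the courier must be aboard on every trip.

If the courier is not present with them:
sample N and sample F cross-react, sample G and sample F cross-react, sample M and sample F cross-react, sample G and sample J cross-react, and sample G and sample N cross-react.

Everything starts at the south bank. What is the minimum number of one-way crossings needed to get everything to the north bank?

impossible

Whatever the first load, the items left behind include a forbidden pair without the courier. No opening move is safe, so no plan exists.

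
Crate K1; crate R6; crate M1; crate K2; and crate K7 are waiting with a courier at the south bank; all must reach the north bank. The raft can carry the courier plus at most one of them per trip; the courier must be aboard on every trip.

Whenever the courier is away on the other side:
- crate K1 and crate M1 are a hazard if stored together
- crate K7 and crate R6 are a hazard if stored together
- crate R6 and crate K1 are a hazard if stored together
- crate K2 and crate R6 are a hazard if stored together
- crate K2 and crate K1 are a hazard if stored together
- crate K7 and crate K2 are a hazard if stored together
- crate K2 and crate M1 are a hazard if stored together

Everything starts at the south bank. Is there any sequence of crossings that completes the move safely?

Whatever the first load, the items left behind include a forbidden pair without the courier. No opening move is safe, so no plan exists.

No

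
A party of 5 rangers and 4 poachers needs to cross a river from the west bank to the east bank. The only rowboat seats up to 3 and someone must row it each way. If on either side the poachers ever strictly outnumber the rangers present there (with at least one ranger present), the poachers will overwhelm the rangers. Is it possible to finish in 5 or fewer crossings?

Counting alone: each trip to the east bank takes at most 3 across and each return brings at least 1 back, so after t trips out (and t−1 returns) at most 3t − (t−1) of the 9 are across; that first reaches 9 at t = 4, so at least 7 crossings are needed.
Since 5 < 7, 5 crossings cannot be enough. (The shortest complete plan in fact takes 7:)
1. 3 poachers → the east bank.  (the west bank: 5R 1P; the east bank: 0R 3P)
2. 1 poacher ← the west bank.  (the west bank: 5R 2P; the east bank: 0R 2P)
3. 3 rangers → the east bank.  (the west bank: 2R 2P; the east bank: 3R 2P)
4. 1 ranger ← the west bank.  (the west bank: 3R 2P; the east bank: 2R 2P)
5. 2 rangers and 1 poacher → the east bank.  (the west bank: 1R 1P; the east bank: 4R 3P)
6. 1 ranger ← the west bank.  (the west bank: 2R 1P; the east bank: 3R 3P)
7. 2 rangers and 1 poacher → the east bank.  (the west bank: 0R 0P; the east bank: 5R 4P)

No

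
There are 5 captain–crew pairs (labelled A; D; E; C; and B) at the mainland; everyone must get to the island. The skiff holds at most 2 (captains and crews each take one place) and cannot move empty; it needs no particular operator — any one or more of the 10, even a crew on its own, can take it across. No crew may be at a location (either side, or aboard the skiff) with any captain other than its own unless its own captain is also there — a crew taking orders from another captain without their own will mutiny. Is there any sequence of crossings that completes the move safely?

Following every safe sequence of crossings from the start, the most of the 10 that can be at the island as the skiff arrives there on crossings 1, 3, 5, 7 is 2, 3, 4, 5 respectively; the best ever achieved is 5 of 10.
From crossing 9 on, no configuration arises that was not already reachable earlier: only 82 distinct safe configurations (who is on which side, and where the skiff is) can ever be reached, none of them has everyone across, and every continuation just revisits them. So no valid plan exists.

No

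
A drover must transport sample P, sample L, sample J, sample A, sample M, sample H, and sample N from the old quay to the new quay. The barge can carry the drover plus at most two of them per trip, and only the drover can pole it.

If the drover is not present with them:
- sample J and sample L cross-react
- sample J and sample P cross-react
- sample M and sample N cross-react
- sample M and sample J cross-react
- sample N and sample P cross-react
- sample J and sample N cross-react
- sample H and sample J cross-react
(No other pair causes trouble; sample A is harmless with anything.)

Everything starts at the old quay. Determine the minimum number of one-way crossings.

11

Counting alone: the drover can take at most 2 across per trip to the new quay, so moving all 7 needs at least 4 loaded trips out, with a return between consecutive ones — at least 7 crossings.
The safety rule pushes this higher. Following every safe sequence of crossings, the most of the 7 that can be at the new quay as the barge arrives there on crossings 7, 9 is 5, 6 respectively — never all 7.
So no plan with fewer than 11 crossings exists, and this one achieves 11:
1. Drover goes to the new quay with sample J and sample N.  [the old quay: sample A, sample H, sample L, sample M, sample P | the new quay: sample J, sample N]
2. Drover goes back to the old quay with sample J.  [the old quay: sample A, sample H, sample J, sample L, sample M, sample P | the new quay: sample N]
3. Drover goes to the new quay with sample J and sample L.  [the old quay: sample A, sample H, sample M, sample P | the new quay: sample J, sample L, sample N]
4. Drover goes back to the old quay with sample J.  [the old quay: sample A, sample H, sample J, sample M, sample P | the new quay: sample L, sample N]
5. Drover goes to the new quay with sample A and sample J.  [the old quay: sample H, sample M, sample P | the new quay: sample A, sample J, sample L, sample N]
6. Drover goes back to the old quay with sample J.  [the old quay: sample H, sample J, sample M, sample P | the new quay: sample A, sample L, sample N]
7. Drover goes to the new quay with sample H and sample J.  [the old quay: sample M, sample P | the new quay: sample A, sample H, sample J, sample L, sample N]
8. Drover goes back to the old quay with sample J.  [the old quay: sample J, sample M, sample P | the new quay: sample A, sample H, sample L, sample N]
9. Drover goes to the new quay with sample M and sample P.  [the old quay: sample J | the new quay: sample A, sample H, sample L, sample M, sample N, sample P]
10. Drover goes back to the old quay with sample N.  [the old quay: sample J, sample N | the new quay: sample A, sample H, sample L, sample M, sample P]
11. Drover goes to the new quay with sample J and sample N.  [the old quay: — | the new quay: sample A, sample H, sample J, sample L, sample M, sample N, sample P]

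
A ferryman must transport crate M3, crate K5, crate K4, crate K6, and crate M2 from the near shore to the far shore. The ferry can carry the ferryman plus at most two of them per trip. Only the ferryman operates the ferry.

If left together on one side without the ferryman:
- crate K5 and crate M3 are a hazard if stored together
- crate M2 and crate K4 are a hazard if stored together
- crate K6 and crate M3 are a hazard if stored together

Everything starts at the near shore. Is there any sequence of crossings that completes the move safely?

1. Ferryman goes to the far shore with crate K4 and crate M3.  [the near shore: crate K5, crate K6, crate M2 | the far shore: crate K4, crate M3]
2. Ferryman goes back to the near shore alone.  [the near shore: crate K5, crate K6, crate M2 | the far shore: crate K4, crate M3]
3. Ferryman goes to the far shore with crate K5 and crate K6.  [the near shore: crate M2 | the far shore: crate K4, crate K5, crate K6, crate M3]
4. Ferryman goes back to the near shore with crate M3.  [the near shore: crate M2, crate M3 | the far shore: crate K4, crate K5, crate K6]
5. Ferryman goes to the far shore with crate M2 and crate M3.  [the near shore: — | the far shore: crate K4, crate K5, crate K6, crate M2, crate M3]

Yes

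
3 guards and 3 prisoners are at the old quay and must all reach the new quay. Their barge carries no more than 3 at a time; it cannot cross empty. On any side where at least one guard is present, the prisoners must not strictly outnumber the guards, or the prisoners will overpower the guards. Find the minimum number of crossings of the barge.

Counting alone: each trip to the new quay takes at most 3 across and each return brings at least 1 back, so after t trips out (and t−1 returns) at most 3t − (t−1) of the 6 are across; that first reaches 6 at t = 3, so at least 5 crossings are needed.
The plan below uses exactly 5 crossings, so it is optimal:
1. 2 prisoners → the new quay.  (the old quay: 3G 1P; the new quay: 0G 2P)
2. 1 prisoner ← the old quay.  (the old quay: 3G 2P; the new quay: 0G 1P)
3. 3 guards → the new quay.  (the old quay: 0G 2P; the new quay: 3G 1P)
4. 1 prisoner ← the old quay.  (the old quay: 0G 3P; the new quay: 3G 0P)
5. 3 prisoners → the new quay.  (the old quay: 0G 0P; the new quay: 3G 3P)

5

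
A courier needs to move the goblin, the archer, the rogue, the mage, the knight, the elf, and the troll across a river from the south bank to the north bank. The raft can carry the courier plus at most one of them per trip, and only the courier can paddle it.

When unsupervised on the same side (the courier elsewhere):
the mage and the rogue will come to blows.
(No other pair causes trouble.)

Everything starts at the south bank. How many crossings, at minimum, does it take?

Counting alone: the courier can take at most 1 across per trip to the north bank, so moving all 7 needs at least 7 loaded trips out, with a return between consecutive ones — at least 13 crossings.
The plan below uses exactly 13 crossings, so it is optimal:
1. Courier goes to the north bank with the rogue.  [the south bank: the archer, the elf, the goblin, the knight, the mage, the troll | the north bank: the rogue]
2. Courier goes back to the south bank alone.  [the south bank: the archer, the elf, the goblin, the knight, the mage, the troll | the north bank: the rogue]
3. Courier goes to the north bank with the goblin.  [the south bank: the archer, the elf, the knight, the mage, the troll | the north bank: the goblin, the rogue]
4. Courier goes back to the south bank alone.  [the south bank: the archer, the elf, the knight, the mage, the troll | the north bank: the goblin, the rogue]
5. Courier goes to the north bank with the archer.  [the south bank: the elf, the knight, the mage, the troll | the north bank: the archer, the goblin, the rogue]
6. Courier goes back to the south bank alone.  [the south bank: the elf, the knight, the mage, the troll | the north bank: the archer, the goblin, the rogue]
7. Courier goes to the north bank with the knight.  [the south bank: the elf, the mage, the troll | the north bank: the archer, the goblin, the knight, the rogue]
8. Courier goes back to the south bank alone.  [the south bank: the elf, the mage, the troll | the north bank: the archer, the goblin, the knight, the rogue]
9. Courier goes to the north bank with the elf.  [the south bank: the mage, the troll | the north bank: the archer, the elf, the goblin, the knight, the rogue]
10. Courier goes back to the south bank alone.  [the south bank: the mage, the troll | the north bank: the archer, the elf, the goblin, the knight, the rogue]
11. Courier goes to the north bank with the troll.  [the south bank: the mage | the north bank: the archer, the elf, the goblin, the knight, the rogue, the troll]
12. Courier goes back to the south bank alone.  [the south bank: the mage | the north bank: the archer, the elf, the goblin, the knight, the rogue, the troll]
13. Courier goes to the north bank with the mage.  [the south bank: — | the north bank: the archer, the elf, the goblin, the knight, the mage, the rogue, the troll]

13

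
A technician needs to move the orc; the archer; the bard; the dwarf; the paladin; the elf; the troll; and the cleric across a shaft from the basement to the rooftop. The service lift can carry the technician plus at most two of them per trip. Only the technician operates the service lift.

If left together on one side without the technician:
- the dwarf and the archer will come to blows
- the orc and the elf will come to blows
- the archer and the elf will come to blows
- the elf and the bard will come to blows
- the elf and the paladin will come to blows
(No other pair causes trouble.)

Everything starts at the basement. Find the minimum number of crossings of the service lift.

9

Counting alone: the technician can take at most 2 across per trip to the rooftop, so moving all 8 needs at least 4 loaded trips out, with a return between consecutive ones — at least 7 crossings.
The safety rule pushes this higher. Following every safe sequence of crossings, the most of the 8 that can be at the rooftop as the service lift arrives there on crossing 7 is 7 — never all 8.
So no plan with fewer than 9 crossings exists, and this one achieves 9:
1. Technician goes to the rooftop with the archer and the elf.
2. Technician goes back to the basement with the archer.
3. Technician goes to the rooftop with the archer and the orc.
4. Technician goes back to the basement with the elf.
5. Technician goes to the rooftop with the bard and the paladin.
6. Technician goes back to the basement alone.
7. Technician goes to the rooftop with the cleric and the troll.
8. Technician goes back to the basement alone.
9. Technician goes to the rooftop with the dwarf and the elf.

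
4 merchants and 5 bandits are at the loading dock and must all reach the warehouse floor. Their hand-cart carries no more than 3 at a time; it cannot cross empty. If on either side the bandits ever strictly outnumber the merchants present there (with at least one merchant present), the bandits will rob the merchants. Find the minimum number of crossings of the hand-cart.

impossible

The bandits already outnumber the merchants at the loading dock before anyone moves, so the starting position itself is disallowed.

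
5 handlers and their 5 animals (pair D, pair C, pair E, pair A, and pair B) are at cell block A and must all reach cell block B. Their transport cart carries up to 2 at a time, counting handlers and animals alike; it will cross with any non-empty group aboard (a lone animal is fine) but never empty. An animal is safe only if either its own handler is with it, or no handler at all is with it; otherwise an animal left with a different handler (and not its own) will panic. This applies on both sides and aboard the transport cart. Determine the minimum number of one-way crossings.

impossible

Following every safe sequence of crossings from the start, the most of the 10 that can be at cell block B as the transport cart arrives there on crossings 1, 3, 5, 7 is 2, 3, 4, 5 respectively; the best ever achieved is 5 of 10.
From crossing 9 on, no configuration arises that was not already reachable earlier: only 82 distinct safe configurations (who is on which side, and where the transport cart is) can ever be reached, none of them has everyone across, and every continuation just revisits them. So no valid plan exists.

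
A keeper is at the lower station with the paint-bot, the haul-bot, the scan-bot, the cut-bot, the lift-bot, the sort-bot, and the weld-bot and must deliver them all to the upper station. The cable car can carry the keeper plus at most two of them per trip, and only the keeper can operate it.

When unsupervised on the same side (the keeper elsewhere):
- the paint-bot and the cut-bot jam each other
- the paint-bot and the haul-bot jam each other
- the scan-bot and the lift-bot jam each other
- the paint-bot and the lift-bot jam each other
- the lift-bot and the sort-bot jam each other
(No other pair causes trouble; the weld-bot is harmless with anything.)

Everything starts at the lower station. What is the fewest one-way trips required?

Counting alone: the keeper can take at most 2 across per trip to the upper station, so moving all 7 needs at least 4 loaded trips out, with a return between consecutive ones — at least 7 crossings.
The safety rule pushes this higher. Following every safe sequence of crossings, the most of the 7 that can be at the upper station as the cable car arrives there on crossing 7 is 6 — never all 7.
So no plan with fewer than 9 crossings exists, and this one achieves 9:
1. Keeper goes to the upper station with the lift-bot and the paint-bot.
2. Keeper goes back to the lower station with the paint-bot.
3. Keeper goes to the upper station with the haul-bot and the paint-bot.
4. Keeper goes back to the lower station with the paint-bot.
5. Keeper goes to the upper station with the cut-bot and the weld-bot.
6. Keeper goes back to the lower station alone.
7. Keeper goes to the upper station with the scan-bot and the sort-bot.
8. Keeper goes back to the lower station with the lift-bot.
9. Keeper goes to the upper station with the lift-bot and the paint-bot.

9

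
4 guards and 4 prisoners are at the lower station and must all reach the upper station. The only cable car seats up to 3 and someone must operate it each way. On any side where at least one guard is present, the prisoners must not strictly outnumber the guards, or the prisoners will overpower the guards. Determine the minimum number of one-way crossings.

Counting alone: each trip to the upper station takes at most 3 across and each return brings at least 1 back, so after t trips out (and t−1 returns) at most 3t − (t−1) of the 8 are across; that first reaches 8 at t = 4, so at least 7 crossings are needed.
The safety rule pushes this higher. Following every safe sequence of crossings, the most of the 8 that can be at the upper station as the cable car arrives there on crossing 7 is 7 — never all 8.
So no plan with fewer than 9 crossings exists, and this one achieves 9:
1. 2 prisoners → the upper station.  (the lower station: 4G 2P; the upper station: 0G 2P)
2. 1 prisoner ← the lower station.  (the lower station: 4G 3P; the upper station: 0G 1P)
3. 3 prisoners → the upper station.  (the lower station: 4G 0P; the upper station: 0G 4P)
4. 1 prisoner ← the lower station.  (the lower station: 4G 1P; the upper station: 0G 3P)
5. 3 guards → the upper station.  (the lower station: 1G 1P; the upper station: 3G 3P)
6. 1 guard and 1 prisoner ← the lower station.  (the lower station: 2G 2P; the upper station: 2G 2P)
7. 2 guards → the upper station.  (the lower station: 0G 2P; the upper station: 4G 2P)
8. 1 prisoner ← the lower station.  (the lower station: 0G 3P; the upper station: 4G 1P)
9. 3 prisoners → the upper station.  (the lower station: 0G 0P; the upper station: 4G 4P)

9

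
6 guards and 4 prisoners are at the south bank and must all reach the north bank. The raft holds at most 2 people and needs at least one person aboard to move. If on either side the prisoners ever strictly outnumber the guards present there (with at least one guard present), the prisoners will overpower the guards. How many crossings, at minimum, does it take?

Counting alone: each trip to the north bank takes at most 2 across and each return brings at least 1 back, so after t trips out (and t−1 returns) at most 2t − (t−1) of the 10 are across; that first reaches 10 at t = 9, so at least 17 crossings are needed.
The plan below uses exactly 17 crossings, so it is optimal:
1. 2 prisoners → the north bank.  (the south bank: 6G 2P; the north bank: 0G 2P)
2. 1 prisoner ← the south bank.  (the south bank: 6G 3P; the north bank: 0G 1P)
3. 2 prisoners → the north bank.  (the south bank: 6G 1P; the north bank: 0G 3P)
4. 1 prisoner ← the south bank.  (the south bank: 6G 2P; the north bank: 0G 2P)
5. 2 guards → the north bank.  (the south bank: 4G 2P; the north bank: 2G 2P)
6. 1 prisoner ← the south bank.  (the south bank: 4G 3P; the north bank: 2G 1P)
7. 1 guard and 1 prisoner → the north bank.  (the south bank: 3G 2P; the north bank: 3G 2P)
8. 1 prisoner ← the south bank.  (the south bank: 3G 3P; the north bank: 3G 1P)
9. 2 prisoners → the north bank.  (the south bank: 3G 1P; the north bank: 3G 3P)
10. 1 prisoner ← the south bank.  (the south bank: 3G 2P; the north bank: 3G 2P)
11. 1 guard and 1 prisoner → the north bank.  (the south bank: 2G 1P; the north bank: 4G 3P)
12. 1 prisoner ← the south bank.  (the south bank: 2G 2P; the north bank: 4G 2P)
13. 2 prisoners → the north bank.  (the south bank: 2G 0P; the north bank: 4G 4P)
14. 1 prisoner ← the south bank.  (the south bank: 2G 1P; the north bank: 4G 3P)
15. 1 guard and 1 prisoner → the north bank.  (the south bank: 1G 0P; the north bank: 5G 4P)
16. 1 prisoner ← the south bank.  (the south bank: 1G 1P; the north bank: 5G 3P)
17. 1 guard and 1 prisoner → the north bank.  (the south bank: 0G 0P; the north bank: 6G 4P)

17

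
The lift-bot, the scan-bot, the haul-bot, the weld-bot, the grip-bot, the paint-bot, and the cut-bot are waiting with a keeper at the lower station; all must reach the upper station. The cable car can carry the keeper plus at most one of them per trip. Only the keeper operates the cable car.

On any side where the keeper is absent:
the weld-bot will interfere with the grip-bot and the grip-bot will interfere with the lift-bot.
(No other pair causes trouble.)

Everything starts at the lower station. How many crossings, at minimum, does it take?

Counting alone: the keeper can take at most 1 across per trip to the upper station, so moving all 7 needs at least 7 loaded trips out, with a return between consecutive ones — at least 13 crossings.
The safety rule pushes this higher. Following every safe sequence of crossings, the most of the 7 that can be at the upper station as the cable car arrives there on crossing 13 is 6 — never all 7.
So no plan with fewer than 15 crossings exists, and this one achieves 15:
1. Keeper goes to the upper station with the grip-bot.  [the lower station: the cut-bot, the haul-bot, the lift-bot, the paint-bot, the scan-bot, the weld-bot | the upper station: the grip-bot]
2. Keeper goes back to the lower station alone.  [the lower station: the cut-bot, the haul-bot, the lift-bot, the paint-bot, the scan-bot, the weld-bot | the upper station: the grip-bot]
3. Keeper goes to the upper station with the lift-bot.  [the lower station: the cut-bot, the haul-bot, the paint-bot, the scan-bot, the weld-bot | the upper station: the grip-bot, the lift-bot]
4. Keeper goes back to the lower station with the grip-bot.  [the lower station: the cut-bot, the grip-bot, the haul-bot, the paint-bot, the scan-bot, the weld-bot | the upper station: the lift-bot]
5. Keeper goes to the upper station with the weld-bot.  [the lower station: the cut-bot, the grip-bot, the haul-bot, the paint-bot, the scan-bot | the upper station: the lift-bot, the weld-bot]
6. Keeper goes back to the lower station alone.  [the lower station: the cut-bot, the grip-bot, the haul-bot, the paint-bot, the scan-bot | the upper station: the lift-bot, the weld-bot]
7. Keeper goes to the upper station with the scan-bot.  [the lower station: the cut-bot, the grip-bot, the haul-bot, the paint-bot | the upper station: the lift-bot, the scan-bot, the weld-bot]
8. Keeper goes back to the lower station alone.  [the lower station: the cut-bot, the grip-bot, the haul-bot, the paint-bot | the upper station: the lift-bot, the scan-bot, the weld-bot]
9. Keeper goes to the upper station with the haul-bot.  [the lower station: the cut-bot, the grip-bot, the paint-bot | the upper station: the haul-bot, the lift-bot, the scan-bot, the weld-bot]
10. Keeper goes back to the lower station alone.  [the lower station: the cut-bot, the grip-bot, the paint-bot | the upper station: the haul-bot, the lift-bot, the scan-bot, the weld-bot]
11. Keeper goes to the upper station with the paint-bot.  [the lower station: the cut-bot, the grip-bot | the upper station: the haul-bot, the lift-bot, the paint-bot, the scan-bot, the weld-bot]
12. Keeper goes back to the lower station alone.  [the lower station: the cut-bot, the grip-bot | the upper station: the haul-bot, the lift-bot, the paint-bot, the scan-bot, the weld-bot]
13. Keeper goes to the upper station with the cut-bot.  [the lower station: the grip-bot | the upper station: the cut-bot, the haul-bot, the lift-bot, the paint-bot, the scan-bot, the weld-bot]
14. Keeper goes back to the lower station alone.  [the lower station: the grip-bot | the upper station: the cut-bot, the haul-bot, the lift-bot, the paint-bot, the scan-bot, the weld-bot]
15. Keeper goes to the upper station with the grip-bot.  [the lower station: — | the upper station: the cut-bot, the grip-bot, the haul-bot, the lift-bot, the paint-bot, the scan-bot, the weld-bot]

15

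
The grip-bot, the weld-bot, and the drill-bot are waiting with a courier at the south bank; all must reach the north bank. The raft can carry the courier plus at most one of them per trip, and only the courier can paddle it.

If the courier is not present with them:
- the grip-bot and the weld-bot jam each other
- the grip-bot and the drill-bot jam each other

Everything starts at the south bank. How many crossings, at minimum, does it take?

7

Counting alone: the courier can take at most 1 across per trip to the north bank, so moving all 3 needs at least 3 loaded trips out, with a return between consecutive ones — at least 5 crossings.
The safety rule pushes this higher. Following every safe sequence of crossings, the most of the 3 that can be at the north bank as the raft arrives there on crossing 5 is 2 — never all 3.
So no plan with fewer than 7 crossings exists, and this one achieves 7:
1. Courier goes to the north bank with the grip-bot.  [the south bank: the drill-bot, the weld-bot | the north bank: the grip-bot]
2. Courier goes back to the south bank alone.  [the south bank: the drill-bot, the weld-bot | the north bank: the grip-bot]
3. Courier goes to the north bank with the weld-bot.  [the south bank: the drill-bot | the north bank: the grip-bot, the weld-bot]
4. Courier goes back to the south bank with the grip-bot.  [the south bank: the drill-bot, the grip-bot | the north bank: the weld-bot]
5. Courier goes to the north bank with the drill-bot.  [the south bank: the grip-bot | the north bank: the drill-bot, the weld-bot]
6. Courier goes back to the south bank alone.  [the south bank: the grip-bot | the north bank: the drill-bot, the weld-bot]
7. Courier goes to the north bank with the grip-bot.  [the south bank: — | the north bank: the drill-bot, the grip-bot, the weld-bot]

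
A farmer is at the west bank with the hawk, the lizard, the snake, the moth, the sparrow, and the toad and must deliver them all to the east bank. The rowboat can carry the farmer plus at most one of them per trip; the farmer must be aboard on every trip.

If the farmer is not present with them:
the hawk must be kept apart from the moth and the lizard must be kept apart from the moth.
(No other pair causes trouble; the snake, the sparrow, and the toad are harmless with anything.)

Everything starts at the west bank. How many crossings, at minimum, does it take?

13

Counting alone: the farmer can take at most 1 across per trip to the east bank, so moving all 6 needs at least 6 loaded trips out, with a return between consecutive ones — at least 11 crossings.
The safety rule pushes this higher. Following every safe sequence of crossings, the most of the 6 that can be at the east bank as the rowboat arrives there on crossing 11 is 5 — never all 6.
So no plan with fewer than 13 crossings exists, and this one achieves 13:
1. Farmer goes to the east bank with the moth.  [the west bank: the hawk, the lizard, the snake, the sparrow, the toad | the east bank: the moth]
2. Farmer goes back to the west bank alone.  [the west bank: the hawk, the lizard, the snake, the sparrow, the toad | the east bank: the moth]
3. Farmer goes to the east bank with the hawk.  [the west bank: the lizard, the snake, the sparrow, the toad | the east bank: the hawk, the moth]
4. Farmer goes back to the west bank with the moth.  [the west bank: the lizard, the moth, the snake, the sparrow, the toad | the east bank: the hawk]
5. Farmer goes to the east bank with the lizard.  [the west bank: the moth, the snake, the sparrow, the toad | the east bank: the hawk, the lizard]
6. Farmer goes back to the west bank alone.  [the west bank: the moth, the snake, the sparrow, the toad | the east bank: the hawk, the lizard]
7. Farmer goes to the east bank with the snake.  [the west bank: the moth, the sparrow, the toad | the east bank: the hawk, the lizard, the snake]
8. Farmer goes back to the west bank alone.  [the west bank: the moth, the sparrow, the toad | the east bank: the hawk, the lizard, the snake]
9. Farmer goes to the east bank with the sparrow.  [the west bank: the moth, the toad | the east bank: the hawk, the lizard, the snake, the sparrow]
10. Farmer goes back to the west bank alone.  [the west bank: the moth, the toad | the east bank: the hawk, the lizard, the snake, the sparrow]
11. Farmer goes to the east bank with the toad.  [the west bank: the moth | the east bank: the hawk, the lizard, the snake, the sparrow, the toad]
12. Farmer goes back to the west bank alone.  [the west bank: the moth | the east bank: the hawk, the lizard, the snake, the sparrow, the toad]
13. Farmer goes to the east bank with the moth.  [the west bank: — | the east bank: the hawk, the lizard, the moth, the snake, the sparrow, the toad]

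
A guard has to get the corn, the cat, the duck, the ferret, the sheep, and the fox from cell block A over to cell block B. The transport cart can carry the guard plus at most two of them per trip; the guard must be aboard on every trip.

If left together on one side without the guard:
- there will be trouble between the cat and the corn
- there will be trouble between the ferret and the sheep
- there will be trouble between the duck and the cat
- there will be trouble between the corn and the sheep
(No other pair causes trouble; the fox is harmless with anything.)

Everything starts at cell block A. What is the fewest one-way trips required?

Counting alone: the guard can take at most 2 across per trip to cell block B, so moving all 6 needs at least 3 loaded trips out, with a return between consecutive ones — at least 5 crossings.
The safety rule pushes this higher. Following every safe sequence of crossings, the most of the 6 that can be at cell block B as the transport cart arrives there on crossing 5 is 5 — never all 6.
So no plan with fewer than 7 crossings exists, and this one achieves 7:
1. Guard goes to cell block B with the cat and the sheep.
2. Guard goes back to cell block A alone.
3. Guard goes to cell block B with the corn and the duck.
4. Guard goes back to cell block A with the cat and the sheep.
5. Guard goes to cell block B with the ferret and the fox.
6. Guard goes back to cell block A alone.
7. Guard goes to cell block B with the cat and the sheep.

7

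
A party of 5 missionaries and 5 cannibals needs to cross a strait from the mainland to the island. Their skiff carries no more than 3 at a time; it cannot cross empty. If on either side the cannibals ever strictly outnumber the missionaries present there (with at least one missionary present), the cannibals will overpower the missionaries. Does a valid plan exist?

1. 2 cannibals → the island.  (the mainland: 5M 3C; the island: 0M 2C)
2. 1 cannibal ← the mainland.  (the mainland: 5M 4C; the island: 0M 1C)
3. 3 cannibals → the island.  (the mainland: 5M 1C; the island: 0M 4C)
4. 1 cannibal ← the mainland.  (the mainland: 5M 2C; the island: 0M 3C)
5. 3 missionaries → the island.  (the mainland: 2M 2C; the island: 3M 3C)
6. 1 missionary and 1 cannibal ← the mainland.  (the mainland: 3M 3C; the island: 2M 2C)
7. 3 missionaries → the island.  (the mainland: 0M 3C; the island: 5M 2C)
8. 1 cannibal ← the mainland.  (the mainland: 0M 4C; the island: 5M 1C)
9. 2 cannibals → the island.  (the mainland: 0M 2C; the island: 5M 3C)
10. 1 cannibal ← the mainland.  (the mainland: 0M 3C; the island: 5M 2C)
11. 3 cannibals → the island.  (the mainland: 0M 0C; the island: 5M 5C)

Yes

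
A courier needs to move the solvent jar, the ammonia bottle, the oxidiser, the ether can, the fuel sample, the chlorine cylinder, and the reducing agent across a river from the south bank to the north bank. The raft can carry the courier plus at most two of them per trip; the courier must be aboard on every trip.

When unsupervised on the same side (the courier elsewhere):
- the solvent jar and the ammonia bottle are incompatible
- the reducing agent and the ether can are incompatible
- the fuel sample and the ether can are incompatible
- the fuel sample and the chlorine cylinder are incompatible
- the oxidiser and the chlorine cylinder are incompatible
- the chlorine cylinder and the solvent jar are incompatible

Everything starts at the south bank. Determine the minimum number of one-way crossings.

Whatever the first load, the items left behind include a forbidden pair without the courier. No opening move is safe, so no plan exists.

impossible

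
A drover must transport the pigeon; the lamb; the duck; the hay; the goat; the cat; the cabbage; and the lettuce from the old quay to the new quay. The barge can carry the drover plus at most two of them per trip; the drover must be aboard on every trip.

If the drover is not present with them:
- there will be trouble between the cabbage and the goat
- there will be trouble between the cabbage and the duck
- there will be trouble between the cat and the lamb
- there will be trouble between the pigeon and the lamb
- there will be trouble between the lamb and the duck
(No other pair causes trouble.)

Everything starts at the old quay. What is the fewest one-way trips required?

Counting alone: the drover can take at most 2 across per trip to the new quay, so moving all 8 needs at least 4 loaded trips out, with a return between consecutive ones — at least 7 crossings.
The safety rule pushes this higher. Following every safe sequence of crossings, the most of the 8 that can be at the new quay as the barge arrives there on crossing 7 is 7 — never all 8.
So no plan with fewer than 9 crossings exists, and this one achieves 9:
1. Drover goes to the new quay with the cabbage and the lamb.  [the old quay: the cat, the duck, the goat, the hay, the lettuce, the pigeon | the new quay: the cabbage, the lamb]
2. Drover goes back to the old quay alone.  [the old quay: the cat, the duck, the goat, the hay, the lettuce, the pigeon | the new quay: the cabbage, the lamb]
3. Drover goes to the new quay with the duck and the pigeon.  [the old quay: the cat, the goat, the hay, the lettuce | the new quay: the cabbage, the duck, the lamb, the pigeon]
4. Drover goes back to the old quay with the cabbage and the lamb.  [the old quay: the cabbage, the cat, the goat, the hay, the lamb, the lettuce | the new quay: the duck, the pigeon]
5. Drover goes to the new quay with the cat and the goat.  [the old quay: the cabbage, the hay, the lamb, the lettuce | the new quay: the cat, the duck, the goat, the pigeon]
6. Drover goes back to the old quay alone.  [the old quay: the cabbage, the hay, the lamb, the lettuce | the new quay: the cat, the duck, the goat, the pigeon]
7. Drover goes to the new quay with the hay and the lettuce.  [the old quay: the cabbage, the lamb | the new quay: the cat, the duck, the goat, the hay, the lettuce, the pigeon]
8. Drover goes back to the old quay alone.  [the old quay: the cabbage, the lamb | the new quay: the cat, the duck, the goat, the hay, the lettuce, the pigeon]
9. Drover goes to the new quay with the cabbage and the lamb.  [the old quay: — | the new quay: the cabbage, the cat, the duck, the goat, the hay, the lamb, the lettuce, the pigeon]

9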